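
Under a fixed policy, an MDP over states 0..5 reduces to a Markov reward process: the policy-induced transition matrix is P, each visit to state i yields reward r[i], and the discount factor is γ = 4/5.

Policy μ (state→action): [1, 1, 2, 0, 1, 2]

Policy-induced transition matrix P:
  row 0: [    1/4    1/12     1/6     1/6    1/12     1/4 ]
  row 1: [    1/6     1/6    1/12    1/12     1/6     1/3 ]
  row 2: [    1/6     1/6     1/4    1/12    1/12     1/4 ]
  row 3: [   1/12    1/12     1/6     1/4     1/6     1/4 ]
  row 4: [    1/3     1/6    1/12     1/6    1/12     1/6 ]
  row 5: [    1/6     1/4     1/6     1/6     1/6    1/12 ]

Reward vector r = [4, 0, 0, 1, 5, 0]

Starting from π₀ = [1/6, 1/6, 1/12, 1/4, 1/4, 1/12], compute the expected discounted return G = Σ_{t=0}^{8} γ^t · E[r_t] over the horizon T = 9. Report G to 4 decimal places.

G = 7.3752

t=0: π = [0.1667, 0.1667, 0.0833, 0.2500, 0.2500, 0.0833], E[r] = 2.1667, γ^t·E[r] = 2.166667, running G = 2.166667
t=1: π = [0.2014, 0.1389, 0.1389, 0.1667, 0.1250, 0.2292], E[r] = 1.5972, γ^t·E[r] = 1.277778, running G = 3.444444
t=2: π = [0.1904, 0.1551, 0.1563, 0.1574, 0.1279, 0.2130], E[r] = 1.5584, γ^t·E[r] = 0.997407, running G = 4.441852
t=3: π = [0.1907, 0.1554, 0.1561, 0.1538, 0.1271, 0.2168], E[r] = 1.5524, γ^t·E[r] = 0.794815, running G = 5.236667
t=4: π = [0.1909, 0.1560, 0.1561, 0.1535, 0.1272, 0.2162], E[r] = 1.5531, γ^t·E[r] = 0.636145, running G = 5.872812
t=5: π = [0.1910, 0.1560, 0.1561, 0.1534, 0.1271, 0.2164], E[r] = 1.5531, γ^t·E[r] = 0.508920, running G = 6.381732
t=6: π = [0.1910, 0.1560, 0.1561, 0.1534, 0.1271, 0.2163], E[r] = 1.5531, γ^t·E[r] = 0.407146, running G = 6.788878
t=7: π = [0.1910, 0.1560, 0.1561, 0.1534, 0.1271, 0.2163], E[r] = 1.5531, γ^t·E[r] = 0.325716, running G = 7.114594
t=8: π = [0.1910, 0.1560, 0.1561, 0.1534, 0.1271, 0.2163], E[r] = 1.5531, γ^t·E[r] = 0.260573, running G = 7.375168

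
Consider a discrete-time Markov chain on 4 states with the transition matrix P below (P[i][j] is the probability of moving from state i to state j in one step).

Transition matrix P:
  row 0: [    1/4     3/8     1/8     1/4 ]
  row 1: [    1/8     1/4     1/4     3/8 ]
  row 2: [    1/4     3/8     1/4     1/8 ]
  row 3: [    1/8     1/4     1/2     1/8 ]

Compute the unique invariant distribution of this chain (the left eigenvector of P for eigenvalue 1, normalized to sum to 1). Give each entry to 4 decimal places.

Balance equations π_j = Σ_i π_i·P[i][j]:
  π_0 = 1/4·π_0 + 1/8·π_1 + 1/4·π_2 + 1/8·π_3
  π_1 = 3/8·π_0 + 1/4·π_1 + 3/8·π_2 + 1/4·π_3
  π_2 = 1/8·π_0 + 1/4·π_1 + 1/4·π_2 + 1/2·π_3
  normalize: π_0 + π_1 + π_2 + π_3 = 1
Solving the linear system gives exactly π = [11/60, 37/120, 17/60, 9/40].

π = [0.1833, 0.3083, 0.2833, 0.2250]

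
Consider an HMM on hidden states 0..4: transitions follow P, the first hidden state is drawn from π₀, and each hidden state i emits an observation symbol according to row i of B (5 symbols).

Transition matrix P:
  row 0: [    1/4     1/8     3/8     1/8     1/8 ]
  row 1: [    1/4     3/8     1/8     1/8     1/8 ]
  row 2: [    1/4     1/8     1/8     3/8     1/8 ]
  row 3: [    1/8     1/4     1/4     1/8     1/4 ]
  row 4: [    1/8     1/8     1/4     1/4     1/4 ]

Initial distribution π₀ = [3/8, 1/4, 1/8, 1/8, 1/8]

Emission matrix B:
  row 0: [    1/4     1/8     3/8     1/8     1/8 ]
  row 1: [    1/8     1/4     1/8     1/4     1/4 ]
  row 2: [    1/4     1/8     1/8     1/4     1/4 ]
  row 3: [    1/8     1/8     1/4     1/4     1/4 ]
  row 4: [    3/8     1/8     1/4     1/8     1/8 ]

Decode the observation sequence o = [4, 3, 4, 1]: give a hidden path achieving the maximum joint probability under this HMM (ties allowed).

path = [1, 1, 1, 1]

t=0: δ = [4.688e-02, 6.250e-02, 3.125e-02, 3.125e-02, 1.562e-02]  (obs o_0=4)
t=1: δ = [1.953e-03, 5.859e-03, 4.395e-03, 2.930e-03, 9.766e-04]  ψ = [1, 1, 0, 2, 1]  (obs o_1=3)
t=2: δ = [1.831e-04, 5.493e-04, 1.831e-04, 4.120e-04, 9.155e-05]  ψ = [1, 1, 0, 2, 1]  (obs o_2=4)
t=3: δ = [1.717e-05, 5.150e-05, 1.287e-05, 8.583e-06, 1.287e-05]  ψ = [1, 1, 3, 1, 3]  (obs o_3=1)
backtrack: best end state = 1; path = [1, 1, 1, 1]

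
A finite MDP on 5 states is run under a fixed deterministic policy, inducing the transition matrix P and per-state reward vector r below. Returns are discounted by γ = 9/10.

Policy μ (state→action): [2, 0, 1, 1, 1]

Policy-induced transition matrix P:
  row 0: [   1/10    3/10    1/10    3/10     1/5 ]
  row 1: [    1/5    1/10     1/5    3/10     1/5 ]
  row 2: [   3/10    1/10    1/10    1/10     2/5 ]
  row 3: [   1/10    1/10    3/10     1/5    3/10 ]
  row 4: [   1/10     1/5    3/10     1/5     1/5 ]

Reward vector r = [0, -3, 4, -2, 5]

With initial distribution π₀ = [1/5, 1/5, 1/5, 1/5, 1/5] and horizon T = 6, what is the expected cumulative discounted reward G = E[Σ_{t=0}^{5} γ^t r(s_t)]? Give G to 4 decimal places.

t=0: π = [0.2000, 0.2000, 0.2000, 0.2000, 0.2000], E[r] = 0.8000, γ^t·E[r] = 0.800000, running G = 0.800000
t=1: π = [0.1600, 0.1600, 0.2000, 0.2200, 0.2600], E[r] = 1.1800, γ^t·E[r] = 1.062000, running G = 1.862000
t=2: π = [0.1560, 0.1580, 0.2120, 0.2120, 0.2620], E[r] = 1.2600, γ^t·E[r] = 1.020600, running G = 2.882600
t=3: π = [0.1582, 0.1574, 0.2106, 0.2102, 0.2636], E[r] = 1.2678, γ^t·E[r] = 0.924226, running G = 3.806826
t=4: π = [0.1579, 0.1580, 0.2105, 0.2105, 0.2631], E[r] = 1.2627, γ^t·E[r] = 0.828457, running G = 4.635284
t=5: π = [0.1579, 0.1579, 0.2105, 0.2105, 0.2632], E[r] = 1.2631, γ^t·E[r] = 0.745867, running G = 5.381150

G = 5.3812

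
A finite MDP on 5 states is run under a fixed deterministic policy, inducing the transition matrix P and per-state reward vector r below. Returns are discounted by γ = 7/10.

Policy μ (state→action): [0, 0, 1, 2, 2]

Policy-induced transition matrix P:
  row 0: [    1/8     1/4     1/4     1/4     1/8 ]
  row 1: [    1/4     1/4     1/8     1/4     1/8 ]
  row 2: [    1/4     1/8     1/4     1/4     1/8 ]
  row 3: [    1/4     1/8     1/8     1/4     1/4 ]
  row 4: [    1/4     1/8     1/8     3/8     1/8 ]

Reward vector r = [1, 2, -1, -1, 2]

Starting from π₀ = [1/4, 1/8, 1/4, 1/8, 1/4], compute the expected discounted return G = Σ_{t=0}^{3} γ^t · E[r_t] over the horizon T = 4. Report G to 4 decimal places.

G = 1.2587

t=0: π = [0.2500, 0.1250, 0.2500, 0.1250, 0.2500], E[r] = 0.6250, γ^t·E[r] = 0.625000, running G = 0.625000
t=1: π = [0.2188, 0.1719, 0.1875, 0.2813, 0.1406], E[r] = 0.3750, γ^t·E[r] = 0.262500, running G = 0.887500
t=2: π = [0.2227, 0.1738, 0.1758, 0.2676, 0.1602], E[r] = 0.4473, γ^t·E[r] = 0.219160, running G = 1.106660
t=3: π = [0.2222, 0.1746, 0.1748, 0.2700, 0.1584], E[r] = 0.4434, γ^t·E[r] = 0.152072, running G = 1.258732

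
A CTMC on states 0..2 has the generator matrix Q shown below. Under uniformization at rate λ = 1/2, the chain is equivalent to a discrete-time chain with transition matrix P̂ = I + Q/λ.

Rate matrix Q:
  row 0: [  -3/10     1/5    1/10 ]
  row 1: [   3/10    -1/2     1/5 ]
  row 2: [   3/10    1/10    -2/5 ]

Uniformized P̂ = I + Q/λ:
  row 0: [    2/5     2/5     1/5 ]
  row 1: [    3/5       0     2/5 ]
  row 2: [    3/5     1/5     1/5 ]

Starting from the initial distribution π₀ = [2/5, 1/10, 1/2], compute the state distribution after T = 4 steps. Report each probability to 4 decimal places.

π = [0.4998, 0.2504, 0.2498]

t=0: π = [0.4000, 0.1000, 0.5000]
t=1: π = [0.5200, 0.2600, 0.2200]
t=2: π = [0.4960, 0.2520, 0.2520]
t=3: π = [0.5008, 0.2488, 0.2504]
t=4: π = [0.4998, 0.2504, 0.2498]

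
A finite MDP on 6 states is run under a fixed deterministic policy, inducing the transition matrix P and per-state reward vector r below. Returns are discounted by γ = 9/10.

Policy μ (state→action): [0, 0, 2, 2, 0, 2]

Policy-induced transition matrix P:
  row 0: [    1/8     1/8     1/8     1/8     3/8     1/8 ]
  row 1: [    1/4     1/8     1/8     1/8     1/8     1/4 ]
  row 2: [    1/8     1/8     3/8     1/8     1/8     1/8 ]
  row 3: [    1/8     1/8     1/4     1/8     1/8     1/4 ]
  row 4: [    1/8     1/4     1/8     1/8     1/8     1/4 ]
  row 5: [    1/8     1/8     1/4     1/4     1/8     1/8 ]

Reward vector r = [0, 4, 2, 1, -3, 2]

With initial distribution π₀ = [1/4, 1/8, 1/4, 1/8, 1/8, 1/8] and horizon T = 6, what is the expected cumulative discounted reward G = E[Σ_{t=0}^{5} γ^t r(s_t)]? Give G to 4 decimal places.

G = 4.7701

t=0: π = [0.2500, 0.1250, 0.2500, 0.1250, 0.1250, 0.1250], E[r] = 1.0000, γ^t·E[r] = 1.000000, running G = 1.000000
t=1: π = [0.1406, 0.1406, 0.2188, 0.1406, 0.1875, 0.1719], E[r] = 0.9219, γ^t·E[r] = 0.829688, running G = 1.829688
t=2: π = [0.1426, 0.1484, 0.2188, 0.1465, 0.1602, 0.1836], E[r] = 1.0645, γ^t·E[r] = 0.862207, running G = 2.691895
t=3: π = [0.1436, 0.1450, 0.2209, 0.1479, 0.1606, 0.1819], E[r] = 1.0518, γ^t·E[r] = 0.766731, running G = 3.458626
t=4: π = [0.1431, 0.1451, 0.2215, 0.1477, 0.1609, 0.1817], E[r] = 1.0517, γ^t·E[r] = 0.690038, running G = 4.148664
t=5: π = [0.1431, 0.1451, 0.2215, 0.1477, 0.1608, 0.1817], E[r] = 1.0523, γ^t·E[r] = 0.621390, running G = 4.770055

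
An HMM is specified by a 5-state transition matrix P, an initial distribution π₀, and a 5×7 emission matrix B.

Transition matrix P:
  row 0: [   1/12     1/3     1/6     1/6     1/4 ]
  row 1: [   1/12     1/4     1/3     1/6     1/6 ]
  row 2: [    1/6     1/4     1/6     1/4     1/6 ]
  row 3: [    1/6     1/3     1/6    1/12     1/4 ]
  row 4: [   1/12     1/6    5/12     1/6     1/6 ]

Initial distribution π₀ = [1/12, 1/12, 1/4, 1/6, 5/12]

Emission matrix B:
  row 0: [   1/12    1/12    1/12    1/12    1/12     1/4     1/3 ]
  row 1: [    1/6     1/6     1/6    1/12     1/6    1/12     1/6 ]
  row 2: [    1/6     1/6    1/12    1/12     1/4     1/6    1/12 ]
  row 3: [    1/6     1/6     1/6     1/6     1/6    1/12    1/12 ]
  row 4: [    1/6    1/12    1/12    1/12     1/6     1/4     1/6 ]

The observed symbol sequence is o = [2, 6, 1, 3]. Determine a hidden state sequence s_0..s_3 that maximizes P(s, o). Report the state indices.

path = [3, 1, 2, 3]

t=0: δ = [6.944e-03, 1.389e-02, 2.083e-02, 2.778e-02, 3.472e-02]  (obs o_0=2)
t=1: δ = [1.543e-03, 1.543e-03, 1.206e-03, 4.823e-04, 1.157e-03]  ψ = [3, 3, 4, 4, 3]  (obs o_1=6)
t=2: δ = [1.674e-05, 8.573e-05, 8.573e-05, 5.023e-05, 3.215e-05]  ψ = [2, 0, 1, 2, 0]  (obs o_2=1)
t=3: δ = [1.191e-06, 1.786e-06, 2.381e-06, 3.572e-06, 1.191e-06]  ψ = [2, 1, 1, 2, 1]  (obs o_3=3)
backtrack: best end state = 3; path = [3, 1, 2, 3]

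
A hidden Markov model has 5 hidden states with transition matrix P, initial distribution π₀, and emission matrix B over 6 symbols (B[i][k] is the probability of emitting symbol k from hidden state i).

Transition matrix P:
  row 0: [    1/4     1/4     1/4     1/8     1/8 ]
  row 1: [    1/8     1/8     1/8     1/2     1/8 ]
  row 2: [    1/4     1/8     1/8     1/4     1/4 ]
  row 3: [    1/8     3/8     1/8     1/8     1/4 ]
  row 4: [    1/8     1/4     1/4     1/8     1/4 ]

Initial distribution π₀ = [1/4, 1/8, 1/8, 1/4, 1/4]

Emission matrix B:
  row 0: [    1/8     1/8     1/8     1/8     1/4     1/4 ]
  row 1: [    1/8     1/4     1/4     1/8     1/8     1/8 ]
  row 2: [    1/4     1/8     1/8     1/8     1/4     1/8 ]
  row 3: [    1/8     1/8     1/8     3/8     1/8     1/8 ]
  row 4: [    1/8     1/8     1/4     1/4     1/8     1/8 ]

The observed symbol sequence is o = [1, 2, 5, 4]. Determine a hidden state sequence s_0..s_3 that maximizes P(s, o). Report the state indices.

path = [3, 1, 3, 1]

t=0: δ = [3.125e-02, 3.125e-02, 1.562e-02, 3.125e-02, 3.125e-02]  (obs o_0=1)
t=1: δ = [9.766e-04, 2.930e-03, 9.766e-04, 1.953e-03, 1.953e-03]  ψ = [0, 3, 0, 1, 3]  (obs o_1=2)
t=2: δ = [9.155e-05, 9.155e-05, 6.104e-05, 1.831e-04, 6.104e-05]  ψ = [1, 3, 4, 1, 3]  (obs o_2=5)
t=3: δ = [5.722e-06, 8.583e-06, 5.722e-06, 5.722e-06, 5.722e-06]  ψ = [0, 3, 0, 1, 3]  (obs o_3=4)
backtrack: best end state = 1; path = [3, 1, 3, 1]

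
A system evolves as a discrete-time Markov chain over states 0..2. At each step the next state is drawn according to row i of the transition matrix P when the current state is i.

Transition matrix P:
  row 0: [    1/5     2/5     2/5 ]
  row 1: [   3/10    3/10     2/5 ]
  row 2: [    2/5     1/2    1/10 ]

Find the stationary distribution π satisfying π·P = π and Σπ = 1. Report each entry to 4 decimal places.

Balance equations π_j = Σ_i π_i·P[i][j]:
  π_0 = 1/5·π_0 + 3/10·π_1 + 2/5·π_2
  π_1 = 2/5·π_0 + 3/10·π_1 + 1/2·π_2
  normalize: π_0 + π_1 + π_2 = 1
Solving the linear system gives exactly π = [43/143, 56/143, 4/13].

π = [0.3007, 0.3916, 0.3077]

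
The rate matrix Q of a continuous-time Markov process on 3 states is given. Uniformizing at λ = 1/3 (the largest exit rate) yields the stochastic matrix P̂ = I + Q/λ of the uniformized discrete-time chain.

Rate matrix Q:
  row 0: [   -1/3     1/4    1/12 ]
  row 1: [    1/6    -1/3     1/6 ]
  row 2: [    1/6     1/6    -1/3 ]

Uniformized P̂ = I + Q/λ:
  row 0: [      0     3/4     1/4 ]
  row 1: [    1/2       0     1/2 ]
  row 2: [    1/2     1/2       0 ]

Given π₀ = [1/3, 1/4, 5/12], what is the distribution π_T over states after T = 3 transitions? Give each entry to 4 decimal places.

t=0: π = [0.3333, 0.2500, 0.4167]
t=1: π = [0.3333, 0.4583, 0.2083]
t=2: π = [0.3333, 0.3542, 0.3125]
t=3: π = [0.3333, 0.4063, 0.2604]

π = [0.3333, 0.4063, 0.2604]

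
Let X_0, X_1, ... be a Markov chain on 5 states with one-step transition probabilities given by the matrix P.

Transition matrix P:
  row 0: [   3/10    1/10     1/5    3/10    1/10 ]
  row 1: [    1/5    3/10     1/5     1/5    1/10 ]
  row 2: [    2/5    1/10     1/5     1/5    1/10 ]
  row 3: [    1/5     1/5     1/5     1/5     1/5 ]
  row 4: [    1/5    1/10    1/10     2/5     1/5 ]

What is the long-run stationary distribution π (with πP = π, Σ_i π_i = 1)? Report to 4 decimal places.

Balance equations π_j = Σ_i π_i·P[i][j]:
  π_0 = 3/10·π_0 + 1/5·π_1 + 2/5·π_2 + 1/5·π_3 + 1/5·π_4
  π_1 = 1/10·π_0 + 3/10·π_1 + 1/10·π_2 + 1/5·π_3 + 1/10·π_4
  π_2 = 1/5·π_0 + 1/5·π_1 + 1/5·π_2 + 1/5·π_3 + 1/10·π_4
  π_3 = 3/10·π_0 + 1/5·π_1 + 1/5·π_2 + 1/5·π_3 + 2/5·π_4
  normalize: π_0 + π_1 + π_2 + π_3 + π_4 = 1
Solving the linear system gives exactly π = [1044/3961, 621/3961, 737/3961, 1007/3961, 552/3961].

π = [0.2636, 0.1568, 0.1861, 0.2542, 0.1394]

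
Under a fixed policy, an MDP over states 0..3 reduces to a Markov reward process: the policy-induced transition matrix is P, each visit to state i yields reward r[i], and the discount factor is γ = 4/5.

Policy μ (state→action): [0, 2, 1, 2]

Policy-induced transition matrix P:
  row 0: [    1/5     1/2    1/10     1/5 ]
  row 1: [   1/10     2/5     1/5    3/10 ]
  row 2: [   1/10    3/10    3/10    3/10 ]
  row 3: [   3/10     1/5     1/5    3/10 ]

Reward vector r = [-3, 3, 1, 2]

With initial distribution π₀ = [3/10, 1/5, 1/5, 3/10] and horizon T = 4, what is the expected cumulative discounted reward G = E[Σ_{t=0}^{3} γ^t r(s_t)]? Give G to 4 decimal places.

G = 2.9385

t=0: π = [0.3000, 0.2000, 0.2000, 0.3000], E[r] = 0.5000, γ^t·E[r] = 0.500000, running G = 0.500000
t=1: π = [0.1900, 0.3500, 0.1900, 0.2700], E[r] = 1.2100, γ^t·E[r] = 0.968000, running G = 1.468000
t=2: π = [0.1730, 0.3460, 0.2000, 0.2810], E[r] = 1.2810, γ^t·E[r] = 0.819840, running G = 2.287840
t=3: π = [0.1735, 0.3411, 0.2027, 0.2827], E[r] = 1.2709, γ^t·E[r] = 0.650701, running G = 2.938541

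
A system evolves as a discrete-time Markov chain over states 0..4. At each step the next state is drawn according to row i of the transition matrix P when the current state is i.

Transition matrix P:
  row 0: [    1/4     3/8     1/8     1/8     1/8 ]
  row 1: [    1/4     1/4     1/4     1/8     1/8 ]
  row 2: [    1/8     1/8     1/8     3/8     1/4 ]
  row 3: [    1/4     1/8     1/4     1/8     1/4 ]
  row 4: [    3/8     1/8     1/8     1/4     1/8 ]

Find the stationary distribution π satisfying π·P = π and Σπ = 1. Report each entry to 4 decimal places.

Balance equations π_j = Σ_i π_i·P[i][j]:
  π_0 = 1/4·π_0 + 1/4·π_1 + 1/8·π_2 + 1/4·π_3 + 3/8·π_4
  π_1 = 3/8·π_0 + 1/4·π_1 + 1/8·π_2 + 1/8·π_3 + 1/8·π_4
  π_2 = 1/8·π_0 + 1/4·π_1 + 1/8·π_2 + 1/4·π_3 + 1/8·π_4
  π_3 = 1/8·π_0 + 1/8·π_1 + 3/8·π_2 + 1/8·π_3 + 1/4·π_4
  normalize: π_0 + π_1 + π_2 + π_3 + π_4 = 1
Solving the linear system gives exactly π = [1138/4563, 977/4563, 89/507, 868/4563, 779/4563].

π = [0.2494, 0.2141, 0.1755, 0.1902, 0.1707]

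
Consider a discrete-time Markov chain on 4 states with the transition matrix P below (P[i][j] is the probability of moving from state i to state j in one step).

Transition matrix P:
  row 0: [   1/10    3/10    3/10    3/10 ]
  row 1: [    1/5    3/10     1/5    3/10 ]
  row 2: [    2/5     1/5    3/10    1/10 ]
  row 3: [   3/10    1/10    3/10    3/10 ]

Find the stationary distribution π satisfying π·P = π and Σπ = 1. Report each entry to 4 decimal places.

Balance equations π_j = Σ_i π_i·P[i][j]:
  π_0 = 1/10·π_0 + 1/5·π_1 + 2/5·π_2 + 3/10·π_3
  π_1 = 3/10·π_0 + 3/10·π_1 + 1/5·π_2 + 1/10·π_3
  π_2 = 3/10·π_0 + 1/5·π_1 + 3/10·π_2 + 3/10·π_3
  normalize: π_0 + π_1 + π_2 + π_3 = 1
Solving the linear system gives exactly π = [253/994, 111/497, 138/497, 243/994].

π = [0.2545, 0.2233, 0.2777, 0.2445]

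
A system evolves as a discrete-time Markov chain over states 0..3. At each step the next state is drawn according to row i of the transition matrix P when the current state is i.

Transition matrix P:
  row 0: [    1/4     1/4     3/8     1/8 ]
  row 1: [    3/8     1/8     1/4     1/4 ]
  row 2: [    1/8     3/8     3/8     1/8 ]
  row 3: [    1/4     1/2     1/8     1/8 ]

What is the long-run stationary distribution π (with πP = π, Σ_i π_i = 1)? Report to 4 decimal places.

π = [0.2491, 0.2912, 0.2982, 0.1614]

Balance equations π_j = Σ_i π_i·P[i][j]:
  π_0 = 1/4·π_0 + 3/8·π_1 + 1/8·π_2 + 1/4·π_3
  π_1 = 1/4·π_0 + 1/8·π_1 + 3/8·π_2 + 1/2·π_3
  π_2 = 3/8·π_0 + 1/4·π_1 + 3/8·π_2 + 1/8·π_3
  normalize: π_0 + π_1 + π_2 + π_3 = 1
Solving the linear system gives exactly π = [71/285, 83/285, 17/57, 46/285].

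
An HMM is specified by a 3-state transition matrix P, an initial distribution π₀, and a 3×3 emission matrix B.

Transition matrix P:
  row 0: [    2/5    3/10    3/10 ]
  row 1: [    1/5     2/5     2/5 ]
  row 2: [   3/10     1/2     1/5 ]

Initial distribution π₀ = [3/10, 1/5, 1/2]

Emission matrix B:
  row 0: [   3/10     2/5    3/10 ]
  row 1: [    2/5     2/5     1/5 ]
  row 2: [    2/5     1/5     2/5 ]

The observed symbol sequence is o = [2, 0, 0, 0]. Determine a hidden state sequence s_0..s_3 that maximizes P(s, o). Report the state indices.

path = [2, 1, 2, 1]

t=0: δ = [9.000e-02, 4.000e-02, 2.000e-01]  (obs o_0=2)
t=1: δ = [1.800e-02, 4.000e-02, 1.600e-02]  ψ = [2, 2, 2]  (obs o_1=0)
t=2: δ = [2.400e-03, 6.400e-03, 6.400e-03]  ψ = [1, 1, 1]  (obs o_2=0)
t=3: δ = [5.760e-04, 1.280e-03, 1.024e-03]  ψ = [2, 2, 1]  (obs o_3=0)
backtrack: best end state = 1; path = [2, 1, 2, 1]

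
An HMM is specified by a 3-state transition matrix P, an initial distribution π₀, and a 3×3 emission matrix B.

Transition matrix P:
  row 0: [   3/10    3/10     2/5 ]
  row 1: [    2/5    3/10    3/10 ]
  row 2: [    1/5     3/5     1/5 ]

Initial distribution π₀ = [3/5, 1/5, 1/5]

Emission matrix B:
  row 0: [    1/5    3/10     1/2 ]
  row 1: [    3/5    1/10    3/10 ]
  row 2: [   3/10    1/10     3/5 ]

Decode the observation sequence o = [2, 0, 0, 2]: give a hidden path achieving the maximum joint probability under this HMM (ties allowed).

t=0: δ = [3.000e-01, 6.000e-02, 1.200e-01]  (obs o_0=2)
t=1: δ = [1.800e-02, 5.400e-02, 3.600e-02]  ψ = [0, 0, 0]  (obs o_1=0)
t=2: δ = [4.320e-03, 1.296e-02, 4.860e-03]  ψ = [1, 2, 1]  (obs o_2=0)
t=3: δ = [2.592e-03, 1.166e-03, 2.333e-03]  ψ = [1, 1, 1]  (obs o_3=2)
backtrack: best end state = 0; path = [0, 2, 1, 0]

path = [0, 2, 1, 0]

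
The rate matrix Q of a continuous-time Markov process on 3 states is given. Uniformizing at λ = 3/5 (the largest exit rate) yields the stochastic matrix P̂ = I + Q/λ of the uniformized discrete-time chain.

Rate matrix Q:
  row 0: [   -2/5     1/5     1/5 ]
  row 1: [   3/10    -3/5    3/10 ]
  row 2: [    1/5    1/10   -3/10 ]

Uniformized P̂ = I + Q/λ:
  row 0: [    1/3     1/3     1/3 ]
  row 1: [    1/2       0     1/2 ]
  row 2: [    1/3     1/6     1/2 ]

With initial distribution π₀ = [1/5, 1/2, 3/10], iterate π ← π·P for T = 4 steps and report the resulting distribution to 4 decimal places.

t=0: π = [0.2000, 0.5000, 0.3000]
t=1: π = [0.4167, 0.1167, 0.4667]
t=2: π = [0.3528, 0.2167, 0.4306]
t=3: π = [0.3694, 0.1894, 0.4412]
t=4: π = [0.3649, 0.1967, 0.4384]

π = [0.3649, 0.1967, 0.4384]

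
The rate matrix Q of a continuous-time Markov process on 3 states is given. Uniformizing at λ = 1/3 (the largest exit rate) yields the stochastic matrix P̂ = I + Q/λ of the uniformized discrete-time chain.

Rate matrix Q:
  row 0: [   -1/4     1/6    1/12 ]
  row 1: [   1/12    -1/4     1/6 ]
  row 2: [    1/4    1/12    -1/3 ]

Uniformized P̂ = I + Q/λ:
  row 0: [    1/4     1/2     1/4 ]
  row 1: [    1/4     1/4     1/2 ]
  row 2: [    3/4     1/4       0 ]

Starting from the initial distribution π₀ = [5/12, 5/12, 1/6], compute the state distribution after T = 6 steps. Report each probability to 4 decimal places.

π = [0.3843, 0.3464, 0.2694]

t=0: π = [0.4167, 0.4167, 0.1667]
t=1: π = [0.3333, 0.3542, 0.3125]
t=2: π = [0.4063, 0.3333, 0.2604]
t=3: π = [0.3802, 0.3516, 0.2682]
t=4: π = [0.3841, 0.3451, 0.2708]
t=5: π = [0.3854, 0.3460, 0.2686]
t=6: π = [0.3843, 0.3464, 0.2694]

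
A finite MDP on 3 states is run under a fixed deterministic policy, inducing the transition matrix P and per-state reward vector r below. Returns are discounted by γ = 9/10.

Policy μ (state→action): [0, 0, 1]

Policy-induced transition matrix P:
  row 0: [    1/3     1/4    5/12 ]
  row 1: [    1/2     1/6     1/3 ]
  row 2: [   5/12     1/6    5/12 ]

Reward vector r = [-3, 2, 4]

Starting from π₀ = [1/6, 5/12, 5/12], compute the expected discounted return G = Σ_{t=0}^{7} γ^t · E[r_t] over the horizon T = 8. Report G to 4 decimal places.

t=0: π = [0.1667, 0.4167, 0.4167], E[r] = 2.0000, γ^t·E[r] = 2.000000, running G = 2.000000
t=1: π = [0.4375, 0.1806, 0.3819], E[r] = 0.5764, γ^t·E[r] = 0.518750, running G = 2.518750
t=2: π = [0.3953, 0.2031, 0.4016], E[r] = 0.8270, γ^t·E[r] = 0.669844, running G = 3.188594
t=3: π = [0.4007, 0.1996, 0.3997], E[r] = 0.7962, γ^t·E[r] = 0.580430, running G = 3.769023
t=4: π = [0.3999, 0.2001, 0.4000], E[r] = 0.8005, γ^t·E[r] = 0.525211, running G = 4.294234
t=5: π = [0.4000, 0.2000, 0.4000], E[r] = 0.7999, γ^t·E[r] = 0.472352, running G = 4.766586
t=6: π = [0.4000, 0.2000, 0.4000], E[r] = 0.8000, γ^t·E[r] = 0.425158, running G = 5.191743
t=7: π = [0.4000, 0.2000, 0.4000], E[r] = 0.8000, γ^t·E[r] = 0.382637, running G = 5.574380

G = 5.5744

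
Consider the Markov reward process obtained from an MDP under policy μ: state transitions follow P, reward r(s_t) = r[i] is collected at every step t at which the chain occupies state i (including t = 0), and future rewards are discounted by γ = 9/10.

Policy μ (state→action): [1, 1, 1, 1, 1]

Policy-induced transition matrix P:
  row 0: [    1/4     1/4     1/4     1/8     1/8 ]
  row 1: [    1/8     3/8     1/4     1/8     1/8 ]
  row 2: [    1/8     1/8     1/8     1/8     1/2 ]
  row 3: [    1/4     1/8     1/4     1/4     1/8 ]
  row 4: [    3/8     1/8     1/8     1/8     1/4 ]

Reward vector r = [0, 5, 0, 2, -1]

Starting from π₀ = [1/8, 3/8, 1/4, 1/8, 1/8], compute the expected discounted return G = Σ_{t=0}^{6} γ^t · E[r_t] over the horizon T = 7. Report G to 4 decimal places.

t=0: π = [0.1250, 0.3750, 0.2500, 0.1250, 0.1250], E[r] = 2.0000, γ^t·E[r] = 2.000000, running G = 2.000000
t=1: π = [0.1875, 0.2344, 0.2031, 0.1406, 0.2344], E[r] = 1.2188, γ^t·E[r] = 1.096875, running G = 3.096875
t=2: π = [0.2246, 0.2070, 0.1953, 0.1426, 0.2305], E[r] = 1.0898, γ^t·E[r] = 0.882773, running G = 3.979648
t=3: π = [0.2285, 0.2048, 0.1968, 0.1428, 0.2271], E[r] = 1.0828, γ^t·E[r] = 0.789335, running G = 4.768983
t=4: π = [0.2282, 0.2048, 0.1970, 0.1429, 0.2272], E[r] = 1.0824, γ^t·E[r] = 0.710161, running G = 5.479144
t=5: π = [0.2282, 0.2047, 0.1970, 0.1429, 0.2273], E[r] = 1.0820, γ^t·E[r] = 0.638917, running G = 6.118061
t=6: π = [0.2282, 0.2047, 0.1970, 0.1429, 0.2273], E[r] = 1.0819, γ^t·E[r] = 0.574988, running G = 6.693049

G = 6.6930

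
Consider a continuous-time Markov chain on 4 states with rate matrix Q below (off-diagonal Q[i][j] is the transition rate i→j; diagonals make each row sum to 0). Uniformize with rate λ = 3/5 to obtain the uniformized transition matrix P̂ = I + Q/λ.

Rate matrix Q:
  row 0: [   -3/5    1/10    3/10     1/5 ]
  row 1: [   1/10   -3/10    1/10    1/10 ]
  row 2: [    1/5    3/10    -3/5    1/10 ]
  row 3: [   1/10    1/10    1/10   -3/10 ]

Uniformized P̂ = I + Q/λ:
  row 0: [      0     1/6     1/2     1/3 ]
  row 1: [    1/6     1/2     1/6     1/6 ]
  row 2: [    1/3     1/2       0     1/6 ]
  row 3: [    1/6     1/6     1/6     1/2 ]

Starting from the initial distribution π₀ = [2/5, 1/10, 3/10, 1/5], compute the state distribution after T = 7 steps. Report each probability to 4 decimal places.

t=0: π = [0.4000, 0.1000, 0.3000, 0.2000]
t=1: π = [0.1500, 0.3000, 0.2500, 0.3000]
t=2: π = [0.1833, 0.3500, 0.1750, 0.2917]
t=3: π = [0.1653, 0.3417, 0.1986, 0.2944]
t=4: π = [0.1722, 0.3468, 0.1887, 0.2924]
t=5: π = [0.1694, 0.3451, 0.1926, 0.2928]
t=6: π = [0.1705, 0.3459, 0.1910, 0.2925]
t=7: π = [0.1701, 0.3457, 0.1917, 0.2926]

π = [0.1701, 0.3457, 0.1917, 0.2926]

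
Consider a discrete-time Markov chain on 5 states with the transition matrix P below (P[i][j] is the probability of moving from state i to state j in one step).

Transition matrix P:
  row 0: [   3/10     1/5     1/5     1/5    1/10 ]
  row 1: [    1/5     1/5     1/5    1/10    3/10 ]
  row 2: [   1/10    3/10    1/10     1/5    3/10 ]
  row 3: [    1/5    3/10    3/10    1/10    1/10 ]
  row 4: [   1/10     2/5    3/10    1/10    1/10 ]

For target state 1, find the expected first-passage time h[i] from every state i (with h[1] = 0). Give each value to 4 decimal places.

First-step conditioning: h[1] = 0; for i ≠ 1, h[i] = 1 + Σ_k P[i][k]·h[k].
  h[0] = 1 + 3/10·h[0] + 1/5·h[2] + 1/5·h[3] + 1/10·h[4]
  h[2] = 1 + 1/10·h[0] + 1/10·h[2] + 1/5·h[3] + 3/10·h[4]
  h[3] = 1 + 1/5·h[0] + 3/10·h[2] + 1/10·h[3] + 1/10·h[4]
  h[4] = 1 + 1/10·h[0] + 3/10·h[2] + 1/10·h[3] + 1/10·h[4]
Solving the 4×4 linear system over states ≠ 1 gives exactly h = [11900/3169, 0, 10380/3169, 10680/3169, 9490/3169] (h[1] = 0 is the target).

h = [3.7551, 0.0000, 3.2755, 3.3701, 2.9946]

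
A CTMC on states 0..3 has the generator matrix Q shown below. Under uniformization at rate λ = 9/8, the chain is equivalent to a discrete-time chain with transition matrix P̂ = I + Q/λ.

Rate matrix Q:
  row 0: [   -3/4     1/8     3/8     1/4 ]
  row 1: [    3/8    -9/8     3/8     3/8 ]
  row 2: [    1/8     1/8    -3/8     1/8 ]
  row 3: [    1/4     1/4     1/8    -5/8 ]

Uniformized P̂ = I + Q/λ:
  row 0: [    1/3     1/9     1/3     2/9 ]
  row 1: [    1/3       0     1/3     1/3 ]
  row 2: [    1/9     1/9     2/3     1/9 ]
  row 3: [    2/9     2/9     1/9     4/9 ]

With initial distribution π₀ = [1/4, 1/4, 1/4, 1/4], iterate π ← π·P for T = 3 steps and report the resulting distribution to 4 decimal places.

π = [0.2178, 0.1252, 0.4071, 0.2500]

t=0: π = [0.2500, 0.2500, 0.2500, 0.2500]
t=1: π = [0.2500, 0.1111, 0.3611, 0.2778]
t=2: π = [0.2222, 0.1296, 0.3920, 0.2562]
t=3: π = [0.2178, 0.1252, 0.4071, 0.2500]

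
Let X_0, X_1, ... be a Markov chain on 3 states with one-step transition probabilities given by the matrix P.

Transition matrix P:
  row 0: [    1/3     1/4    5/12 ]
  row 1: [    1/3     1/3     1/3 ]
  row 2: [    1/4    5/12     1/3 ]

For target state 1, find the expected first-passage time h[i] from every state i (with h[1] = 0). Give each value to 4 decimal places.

First-step conditioning: h[1] = 0; for i ≠ 1, h[i] = 1 + Σ_k P[i][k]·h[k].
  h[0] = 1 + 1/3·h[0] + 5/12·h[2]
  h[2] = 1 + 1/4·h[0] + 1/3·h[2]
Solving the 2×2 linear system over states ≠ 1 gives exactly h = [156/49, 0, 132/49] (h[1] = 0 is the target).

h = [3.1837, 0.0000, 2.6939]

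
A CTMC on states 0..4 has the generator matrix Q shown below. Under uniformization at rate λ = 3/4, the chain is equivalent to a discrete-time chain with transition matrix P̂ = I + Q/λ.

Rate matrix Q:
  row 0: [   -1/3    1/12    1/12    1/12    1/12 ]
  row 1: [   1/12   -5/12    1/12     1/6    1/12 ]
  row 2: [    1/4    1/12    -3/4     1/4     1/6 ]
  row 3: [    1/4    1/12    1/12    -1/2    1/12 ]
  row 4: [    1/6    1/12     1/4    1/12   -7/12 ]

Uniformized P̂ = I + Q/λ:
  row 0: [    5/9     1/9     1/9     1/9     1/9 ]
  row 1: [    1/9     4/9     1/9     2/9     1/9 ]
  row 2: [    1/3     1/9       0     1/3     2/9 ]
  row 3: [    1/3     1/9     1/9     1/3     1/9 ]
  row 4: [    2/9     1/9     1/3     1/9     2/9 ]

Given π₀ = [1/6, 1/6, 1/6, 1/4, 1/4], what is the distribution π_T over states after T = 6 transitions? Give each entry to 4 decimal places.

t=0: π = [0.1667, 0.1667, 0.1667, 0.2500, 0.2500]
t=1: π = [0.3056, 0.1667, 0.1481, 0.2222, 0.1574]
t=2: π = [0.3467, 0.1667, 0.1296, 0.2119, 0.1451]
t=3: π = [0.3572, 0.1667, 0.1289, 0.2055, 0.1416]
t=4: π = [0.3599, 0.1667, 0.1283, 0.2040, 0.1412]
t=5: π = [0.3606, 0.1667, 0.1282, 0.2035, 0.1410]
t=6: π = [0.3608, 0.1667, 0.1282, 0.2033, 0.1410]

π = [0.3608, 0.1667, 0.1282, 0.2033, 0.1410]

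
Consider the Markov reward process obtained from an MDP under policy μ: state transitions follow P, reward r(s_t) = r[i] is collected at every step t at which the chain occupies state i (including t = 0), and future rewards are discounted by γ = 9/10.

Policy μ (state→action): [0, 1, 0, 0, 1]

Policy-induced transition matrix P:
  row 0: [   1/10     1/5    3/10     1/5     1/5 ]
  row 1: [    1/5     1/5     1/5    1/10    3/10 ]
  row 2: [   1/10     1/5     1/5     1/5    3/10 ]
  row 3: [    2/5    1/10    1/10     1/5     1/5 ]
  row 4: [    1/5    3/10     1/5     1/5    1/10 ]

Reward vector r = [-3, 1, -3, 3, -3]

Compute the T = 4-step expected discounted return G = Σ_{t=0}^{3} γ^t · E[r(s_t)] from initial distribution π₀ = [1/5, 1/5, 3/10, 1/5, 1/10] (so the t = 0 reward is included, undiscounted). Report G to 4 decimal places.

G = -3.7361

t=0: π = [0.2000, 0.2000, 0.3000, 0.2000, 0.1000], E[r] = -1.0000, γ^t·E[r] = -1.000000, running G = -1.000000
t=1: π = [0.1900, 0.1900, 0.2000, 0.1800, 0.2400], E[r] = -1.1600, γ^t·E[r] = -1.044000, running G = -2.044000
t=2: π = [0.1970, 0.2060, 0.2010, 0.1810, 0.2150], E[r] = -1.0900, γ^t·E[r] = -0.882900, running G = -2.926900
t=3: π = [0.1964, 0.2034, 0.2016, 0.1794, 0.2192], E[r] = -1.1100, γ^t·E[r] = -0.809190, running G = -3.736090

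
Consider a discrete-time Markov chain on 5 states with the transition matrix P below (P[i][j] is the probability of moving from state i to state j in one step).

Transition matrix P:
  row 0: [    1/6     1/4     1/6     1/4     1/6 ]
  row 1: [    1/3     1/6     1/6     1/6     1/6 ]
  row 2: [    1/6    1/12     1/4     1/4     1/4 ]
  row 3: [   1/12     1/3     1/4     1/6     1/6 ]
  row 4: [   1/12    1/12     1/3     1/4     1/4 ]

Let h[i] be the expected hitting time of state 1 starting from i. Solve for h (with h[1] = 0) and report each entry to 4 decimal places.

h = [5.1197, 0.0000, 6.1522, 4.8053, 6.2383]

First-step conditioning: h[1] = 0; for i ≠ 1, h[i] = 1 + Σ_k P[i][k]·h[k].
  h[0] = 1 + 1/6·h[0] + 1/6·h[2] + 1/4·h[3] + 1/6·h[4]
  h[2] = 1 + 1/6·h[0] + 1/4·h[2] + 1/4·h[3] + 1/4·h[4]
  h[3] = 1 + 1/12·h[0] + 1/4·h[2] + 1/6·h[3] + 1/6·h[4]
  h[4] = 1 + 1/12·h[0] + 1/3·h[2] + 1/4·h[3] + 1/4·h[4]
Solving the 4×4 linear system over states ≠ 1 gives exactly h = [1326/259, 0, 11154/1813, 8712/1813, 11310/1813] (h[1] = 0 is the target).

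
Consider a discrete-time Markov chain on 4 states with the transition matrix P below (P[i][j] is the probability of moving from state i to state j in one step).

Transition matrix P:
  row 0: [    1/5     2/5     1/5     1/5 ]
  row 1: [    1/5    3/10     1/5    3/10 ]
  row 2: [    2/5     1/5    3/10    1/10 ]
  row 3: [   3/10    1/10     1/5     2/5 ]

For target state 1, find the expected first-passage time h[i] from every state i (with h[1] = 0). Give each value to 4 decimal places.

First-step conditioning: h[1] = 0; for i ≠ 1, h[i] = 1 + Σ_k P[i][k]·h[k].
  h[0] = 1 + 1/5·h[0] + 1/5·h[2] + 1/5·h[3]
  h[2] = 1 + 2/5·h[0] + 3/10·h[2] + 1/10·h[3]
  h[3] = 1 + 3/10·h[0] + 1/5·h[2] + 2/5·h[3]
Solving the 3×3 linear system over states ≠ 1 gives exactly h = [45/13, 0, 425/104, 495/104] (h[1] = 0 is the target).

h = [3.4615, 0.0000, 4.0865, 4.7596]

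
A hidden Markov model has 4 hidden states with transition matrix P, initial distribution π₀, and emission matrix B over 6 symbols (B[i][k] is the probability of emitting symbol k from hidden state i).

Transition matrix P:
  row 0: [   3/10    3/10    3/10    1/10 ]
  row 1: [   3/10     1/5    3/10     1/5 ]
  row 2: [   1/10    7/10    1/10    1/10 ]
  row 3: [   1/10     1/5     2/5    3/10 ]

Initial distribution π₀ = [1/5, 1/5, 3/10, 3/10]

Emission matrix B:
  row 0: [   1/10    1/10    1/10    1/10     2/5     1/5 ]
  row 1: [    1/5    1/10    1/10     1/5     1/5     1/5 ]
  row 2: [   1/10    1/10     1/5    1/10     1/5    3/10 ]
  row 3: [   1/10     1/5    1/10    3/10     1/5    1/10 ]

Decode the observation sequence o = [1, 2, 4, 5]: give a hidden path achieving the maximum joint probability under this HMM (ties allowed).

t=0: δ = [2.000e-02, 2.000e-02, 3.000e-02, 6.000e-02]  (obs o_0=1)
t=1: δ = [6.000e-04, 2.100e-03, 4.800e-03, 1.800e-03]  ψ = [0, 2, 3, 3]  (obs o_1=2)
t=2: δ = [2.520e-04, 6.720e-04, 1.440e-04, 1.080e-04]  ψ = [1, 2, 3, 3]  (obs o_2=4)
t=3: δ = [4.032e-05, 2.688e-05, 6.048e-05, 1.344e-05]  ψ = [1, 1, 1, 1]  (obs o_3=5)
backtrack: best end state = 2; path = [3, 2, 1, 2]

path = [3, 2, 1, 2]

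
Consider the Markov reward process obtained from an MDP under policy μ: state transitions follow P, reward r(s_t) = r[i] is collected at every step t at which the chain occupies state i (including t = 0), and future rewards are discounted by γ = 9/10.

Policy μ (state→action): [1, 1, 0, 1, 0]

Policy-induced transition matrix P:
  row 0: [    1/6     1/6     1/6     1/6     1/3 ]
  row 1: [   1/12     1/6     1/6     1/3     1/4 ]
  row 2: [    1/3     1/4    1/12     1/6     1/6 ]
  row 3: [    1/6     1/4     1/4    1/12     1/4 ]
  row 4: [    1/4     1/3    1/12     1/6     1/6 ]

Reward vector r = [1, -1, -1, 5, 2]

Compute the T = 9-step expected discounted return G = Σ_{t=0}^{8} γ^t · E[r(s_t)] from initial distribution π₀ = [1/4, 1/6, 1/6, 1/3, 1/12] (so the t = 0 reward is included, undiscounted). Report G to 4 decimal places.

t=0: π = [0.2500, 0.1667, 0.1667, 0.3333, 0.0833], E[r] = 1.7500, γ^t·E[r] = 1.750000, running G = 1.750000
t=1: π = [0.1875, 0.2222, 0.1736, 0.1667, 0.2500], E[r] = 1.1250, γ^t·E[r] = 1.012500, running G = 2.762500
t=2: π = [0.1979, 0.2367, 0.1453, 0.1898, 0.2303], E[r] = 1.2257, γ^t·E[r] = 0.992813, running G = 3.755313
t=3: π = [0.1903, 0.2330, 0.1512, 0.1903, 0.2352], E[r] = 1.2281, γ^t·E[r] = 0.895254, running G = 4.650566
t=4: π = [0.1920, 0.2343, 0.1503, 0.1896, 0.2337], E[r] = 1.2229, γ^t·E[r] = 0.802356, running G = 5.452923
t=5: π = [0.1917, 0.2339, 0.1505, 0.1899, 0.2340], E[r] = 1.2249, γ^t·E[r] = 0.723262, running G = 6.176185
t=6: π = [0.1918, 0.2340, 0.1505, 0.1898, 0.2339], E[r] = 1.2243, γ^t·E[r] = 0.650633, running G = 6.826818
t=7: π = [0.1917, 0.2340, 0.1505, 0.1899, 0.2339], E[r] = 1.2244, γ^t·E[r] = 0.585640, running G = 7.412457
t=8: π = [0.1917, 0.2340, 0.1505, 0.1898, 0.2339], E[r] = 1.2244, γ^t·E[r] = 0.527061, running G = 7.939518

G = 7.9395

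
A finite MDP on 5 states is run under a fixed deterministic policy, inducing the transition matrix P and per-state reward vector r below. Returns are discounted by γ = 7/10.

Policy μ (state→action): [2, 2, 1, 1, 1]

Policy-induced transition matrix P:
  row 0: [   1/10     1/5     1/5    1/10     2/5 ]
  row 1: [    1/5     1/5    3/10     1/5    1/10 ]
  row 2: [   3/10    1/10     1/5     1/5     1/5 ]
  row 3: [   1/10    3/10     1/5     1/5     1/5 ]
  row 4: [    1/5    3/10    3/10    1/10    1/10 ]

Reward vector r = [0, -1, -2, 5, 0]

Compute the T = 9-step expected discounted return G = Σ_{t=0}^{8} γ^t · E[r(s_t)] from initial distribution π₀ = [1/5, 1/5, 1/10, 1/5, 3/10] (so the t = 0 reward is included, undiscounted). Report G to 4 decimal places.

t=0: π = [0.2000, 0.2000, 0.1000, 0.2000, 0.3000], E[r] = 0.6000, γ^t·E[r] = 0.600000, running G = 0.600000
t=1: π = [0.1700, 0.2400, 0.2500, 0.1500, 0.1900], E[r] = 0.0100, γ^t·E[r] = 0.007000, running G = 0.607000
t=2: π = [0.1930, 0.2090, 0.2430, 0.1640, 0.1910], E[r] = 0.1250, γ^t·E[r] = 0.061250, running G = 0.668250
t=3: π = [0.1886, 0.2112, 0.2400, 0.1616, 0.1986], E[r] = 0.1168, γ^t·E[r] = 0.040062, running G = 0.708312
t=4: π = [0.1890, 0.2120, 0.2410, 0.1613, 0.1967], E[r] = 0.1124, γ^t·E[r] = 0.026992, running G = 0.735304
t=5: π = [0.1891, 0.2117, 0.2409, 0.1614, 0.1969], E[r] = 0.1137, γ^t·E[r] = 0.019107, running G = 0.754411
t=6: π = [0.1890, 0.2117, 0.2409, 0.1614, 0.1970], E[r] = 0.1135, γ^t·E[r] = 0.013357, running G = 0.767768
t=7: π = [0.1890, 0.2117, 0.2409, 0.1614, 0.1969], E[r] = 0.1135, γ^t·E[r] = 0.009349, running G = 0.777117
t=8: π = [0.1890, 0.2117, 0.2409, 0.1614, 0.1969], E[r] = 0.1135, γ^t·E[r] = 0.006545, running G = 0.783661

G = 0.7837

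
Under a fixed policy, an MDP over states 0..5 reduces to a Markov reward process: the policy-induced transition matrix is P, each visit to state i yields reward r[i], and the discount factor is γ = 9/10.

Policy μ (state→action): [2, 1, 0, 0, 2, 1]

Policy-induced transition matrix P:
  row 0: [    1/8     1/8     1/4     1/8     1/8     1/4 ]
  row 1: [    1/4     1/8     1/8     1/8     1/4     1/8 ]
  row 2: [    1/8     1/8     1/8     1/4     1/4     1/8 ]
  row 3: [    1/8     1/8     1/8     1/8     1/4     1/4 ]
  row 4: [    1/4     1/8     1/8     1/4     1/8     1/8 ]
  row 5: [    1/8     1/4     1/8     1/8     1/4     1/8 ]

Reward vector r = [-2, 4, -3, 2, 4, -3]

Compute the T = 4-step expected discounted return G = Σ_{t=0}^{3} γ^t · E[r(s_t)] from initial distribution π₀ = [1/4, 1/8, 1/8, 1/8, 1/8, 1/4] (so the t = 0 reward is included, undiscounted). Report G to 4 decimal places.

t=0: π = [0.2500, 0.1250, 0.1250, 0.1250, 0.1250, 0.2500], E[r] = -0.3750, γ^t·E[r] = -0.375000, running G = -0.375000
t=1: π = [0.1563, 0.1563, 0.1563, 0.1563, 0.2031, 0.1719], E[r] = 0.4531, γ^t·E[r] = 0.407813, running G = 0.032813
t=2: π = [0.1699, 0.1465, 0.1445, 0.1699, 0.2051, 0.1641], E[r] = 0.4805, γ^t·E[r] = 0.389180, running G = 0.421992
t=3: π = [0.1689, 0.1455, 0.1462, 0.1687, 0.2031, 0.1675], E[r] = 0.4529, γ^t·E[r] = 0.330150, running G = 0.752142

G = 0.7521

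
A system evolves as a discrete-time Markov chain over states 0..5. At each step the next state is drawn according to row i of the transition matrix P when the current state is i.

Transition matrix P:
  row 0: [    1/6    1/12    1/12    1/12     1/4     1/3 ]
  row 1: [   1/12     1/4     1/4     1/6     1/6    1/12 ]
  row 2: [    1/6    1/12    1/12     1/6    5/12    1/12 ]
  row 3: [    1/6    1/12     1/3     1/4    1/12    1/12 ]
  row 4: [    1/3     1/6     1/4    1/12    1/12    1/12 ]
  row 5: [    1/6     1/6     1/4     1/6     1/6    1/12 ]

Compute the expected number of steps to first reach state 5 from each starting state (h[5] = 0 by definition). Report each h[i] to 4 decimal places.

h = [5.7124, 7.8292, 7.5761, 7.6570, 7.3539, 0.0000]

First-step conditioning: h[5] = 0; for i ≠ 5, h[i] = 1 + Σ_k P[i][k]·h[k].
  h[0] = 1 + 1/6·h[0] + 1/12·h[1] + 1/12·h[2] + 1/12·h[3] + 1/4·h[4]
  h[1] = 1 + 1/12·h[0] + 1/4·h[1] + 1/4·h[2] + 1/6·h[3] + 1/6·h[4]
  h[2] = 1 + 1/6·h[0] + 1/12·h[1] + 1/12·h[2] + 1/6·h[3] + 5/12·h[4]
  h[3] = 1 + 1/6·h[0] + 1/12·h[1] + 1/3·h[2] + 1/4·h[3] + 1/12·h[4]
  h[4] = 1 + 1/3·h[0] + 1/6·h[1] + 1/4·h[2] + 1/12·h[3] + 1/12·h[4]
Solving the 5×5 linear system over states ≠ 5 gives exactly h = [64476/11287, 88368/11287, 85512/11287, 86424/11287, 83004/11287, 0] (h[5] = 0 is the target).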